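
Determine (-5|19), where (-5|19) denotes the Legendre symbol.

(-5|19)
  = (14|19)    [-5 ≡ 14 mod 19]
  = -(7|19)    [19 ≡ 3 mod 8 ⇒ (2|19) = -1]
  = (19|7)    [QR: both ≡ 3 mod 4, sign flips]
  = (5|7)    [19 ≡ 5 mod 7]
  = (7|5)    [QR: 5 ≡ 1 mod 4, sign kept]
  = (2|5)    [7 ≡ 2 mod 5]
  = -(1|5)    [5 ≡ 5 mod 8 ⇒ (2|5) = -1]
  = -1    [(1|5) = 1]

-1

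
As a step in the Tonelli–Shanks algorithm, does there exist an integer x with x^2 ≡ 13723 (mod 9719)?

no

Reduce the numerator: 13723 ≡ 4004 (mod 9719), so (13723/9719) = (4004/9719).
Factor out 2: 4004 = 2^2·1001. Since 9719 ≡ 7 (mod 8), (2/9719) = +1, and (2/9719)^2 = +1. Now have (1001/9719).
1001 ≡ 1 (mod 4), so quadratic reciprocity gives (1001/9719) = (9719/1001). Reduce: 9719 ≡ 710 (mod 1001). Now have (710/1001).
Factor out 2: 710 = 2·355. Since 1001 ≡ 1 (mod 8), (2/1001) = +1. Now have (355/1001).
1001 ≡ 1 (mod 4), so quadratic reciprocity gives (355/1001) = (1001/355). Reduce: 1001 ≡ 291 (mod 355). Now have (291/355).
Both 291 ≡ 3 and 355 ≡ 3 (mod 4), so reciprocity gives (291/355) = -(355/291). Reduce: 355 ≡ 64 (mod 291). Now have -(64/291).
Factor out 2: 64 = 2^6. Since 291 ≡ 3 (mod 8), (2/291) = -1, and (2/291)^6 = +1. Now have -(1/291).
(1/291) = 1. Collecting the sign factors: -1.
The Legendre symbol is -1, so x^2 ≡ 13723 (mod 9719) has no solution.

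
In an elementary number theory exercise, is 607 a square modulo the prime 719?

no

(607|719)
  = -(719|607)    [QR: both ≡ 3 mod 4, sign flips]
  = -(112|607)    [719 ≡ 112 mod 607]
  = -(7|607)    [607 ≡ 7 mod 8 ⇒ (2|607)^4 = +1]
  = (607|7)    [QR: both ≡ 3 mod 4, sign flips]
  = (5|7)    [607 ≡ 5 mod 7]
  = (7|5)    [QR: 5 ≡ 1 mod 4, sign kept]
  = (2|5)    [7 ≡ 2 mod 5]
  = -(1|5)    [5 ≡ 5 mod 8 ⇒ (2|5) = -1]
  = -1    [(1|5) = 1]
The Legendre symbol is -1, so x^2 ≡ 607 (mod 719) has no solution.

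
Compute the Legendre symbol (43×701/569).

1

By multiplicativity, (43·701/569) = (43/569)·(701/569).
First factor (43/569):
(43/569)
  = (569/43)    [QR: 569 ≡ 1 mod 4, sign kept]
  = (10/43)    [569 ≡ 10 mod 43]
  = -(5/43)    [43 ≡ 3 mod 8 ⇒ (2/43) = -1]
  = -(43/5)    [QR: 5 ≡ 1 mod 4, sign kept]
  = -(3/5)    [43 ≡ 3 mod 5]
  = -(5/3)    [QR: 5 ≡ 1 mod 4, sign kept]
  = -(2/3)    [5 ≡ 2 mod 3]
  = (1/3)    [3 ≡ 3 mod 8 ⇒ (2/3) = -1]
  = 1    [(1/3) = 1]
Second factor (701/569):
(701/569)
  = (132/569)    [701 ≡ 132 mod 569]
  = (33/569)    [569 ≡ 1 mod 8 ⇒ (2/569)^2 = +1]
  = (569/33)    [QR: 33 ≡ 1 mod 4, sign kept]
  = (8/33)    [569 ≡ 8 mod 33]
  = (1/33)    [33 ≡ 1 mod 8 ⇒ (2/33)^3 = +1]
  = 1    [(1/33) = 1]
Product: (1)·(1) = 1.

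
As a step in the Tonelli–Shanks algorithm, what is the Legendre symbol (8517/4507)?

-1

(8517/4507)
  = (4010/4507)    [8517 ≡ 4010 mod 4507]
  = -(2005/4507)    [4507 ≡ 3 mod 8 ⇒ (2/4507) = -1]
  = -(4507/2005)    [QR: 2005 ≡ 1 mod 4, sign kept]
  = -(497/2005)    [4507 ≡ 497 mod 2005]
  = -(2005/497)    [QR: 497 ≡ 1 mod 4, sign kept]
  = -(17/497)    [2005 ≡ 17 mod 497]
  = -(497/17)    [QR: 17 ≡ 1 mod 4, sign kept]
  = -(4/17)    [497 ≡ 4 mod 17]
  = -(1/17)    [17 ≡ 1 mod 8 ⇒ (2/17)^2 = +1]
  = -1    [(1/17) = 1]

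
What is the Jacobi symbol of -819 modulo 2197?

0

Pull out -1: (-819 / 2197) = (-1 / 2197)·(819 / 2197). Since 2197 ≡ 1 (mod 4), (-1 / 2197) = +1. Now have (819 / 2197).
2197 ≡ 1 (mod 4), so quadratic reciprocity gives (819 / 2197) = (2197 / 819). Reduce: 2197 ≡ 559 (mod 819). Now have (559 / 819).
Both 559 ≡ 3 and 819 ≡ 3 (mod 4), so reciprocity gives (559 / 819) = -(819 / 559). Reduce: 819 ≡ 260 (mod 559). Now have -(260 / 559).
Factor out 2: 260 = 2^2·65. Since 559 ≡ 7 (mod 8), (2 / 559) = +1, and (2 / 559)^2 = +1. Now have -(65 / 559).
65 ≡ 1 (mod 4), so quadratic reciprocity gives (65 / 559) = (559 / 65). Reduce: 559 ≡ 39 (mod 65). Now have -(39 / 65).
65 ≡ 1 (mod 4), so quadratic reciprocity gives (39 / 65) = (65 / 39). Reduce: 65 ≡ 26 (mod 39). Now have -(26 / 39).
Factor out 2: 26 = 2·13. Since 39 ≡ 7 (mod 8), (2 / 39) = +1. Now have -(13 / 39).
13 ≡ 1 (mod 4), so quadratic reciprocity gives (13 / 39) = (39 / 13). Reduce: 39 ≡ 0 (mod 13). Now have -(0 / 13).
The numerator is now 0 with denominator 13 > 1: the symbol is 0.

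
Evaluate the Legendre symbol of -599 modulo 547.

Reduce the numerator: -599 ≡ 495 (mod 547), so (-599/547) = (495/547).
Both 495 ≡ 3 and 547 ≡ 3 (mod 4), so reciprocity gives (495/547) = -(547/495). Reduce: 547 ≡ 52 (mod 495). Now have -(52/495).
Factor out 2: 52 = 2^2·13. Since 495 ≡ 7 (mod 8), (2/495) = +1, and (2/495)^2 = +1. Now have -(13/495).
13 ≡ 1 (mod 4), so quadratic reciprocity gives (13/495) = (495/13). Reduce: 495 ≡ 1 (mod 13). Now have -(1/13).
(1/13) = 1. Collecting the sign factors: -1.

-1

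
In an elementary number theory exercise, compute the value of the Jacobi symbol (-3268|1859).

Reduce the numerator: -3268 ≡ 450 (mod 1859), so (-3268|1859) = (450|1859).
Factor out 2: 450 = 2·225. Since 1859 ≡ 3 (mod 8), (2|1859) = -1. Now have -(225|1859).
225 ≡ 1 (mod 4), so quadratic reciprocity gives (225|1859) = (1859|225). Reduce: 1859 ≡ 59 (mod 225). Now have -(59|225).
225 ≡ 1 (mod 4), so quadratic reciprocity gives (59|225) = (225|59). Reduce: 225 ≡ 48 (mod 59). Now have -(48|59).
Factor out 2: 48 = 2^4·3. Since 59 ≡ 3 (mod 8), (2|59) = -1, and (2|59)^4 = +1. Now have -(3|59).
Both 3 ≡ 3 and 59 ≡ 3 (mod 4), so reciprocity gives (3|59) = -(59|3). Reduce: 59 ≡ 2 (mod 3). Now have (2|3).
Factor out 2: 2 = 2. Since 3 ≡ 3 (mod 8), (2|3) = -1. Now have -(1|3).
(1|3) = 1. Collecting the sign factors: -1.

-1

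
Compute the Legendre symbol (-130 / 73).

Reduce the numerator: -130 ≡ 16 (mod 73), so (-130 / 73) = (16 / 73).
Factor out 2: 16 = 2^4. Since 73 ≡ 1 (mod 8), (2 / 73) = +1, and (2 / 73)^4 = +1. Now have (1 / 73).
(1 / 73) = 1. Collecting the sign factors: 1.

1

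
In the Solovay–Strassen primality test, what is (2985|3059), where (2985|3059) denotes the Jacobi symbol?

(2985|3059)
  = (3059|2985)    [QR: 2985 ≡ 1 mod 4, sign kept]
  = (74|2985)    [3059 ≡ 74 mod 2985]
  = (37|2985)    [2985 ≡ 1 mod 8 ⇒ (2|2985) = +1]
  = (2985|37)    [QR: 37 ≡ 1 mod 4, sign kept]
  = (25|37)    [2985 ≡ 25 mod 37]
  = (37|25)    [QR: 25 ≡ 1 mod 4, sign kept]
  = (12|25)    [37 ≡ 12 mod 25]
  = (3|25)    [25 ≡ 1 mod 8 ⇒ (2|25)^2 = +1]
  = (25|3)    [QR: 25 ≡ 1 mod 4, sign kept]
  = (1|3)    [25 ≡ 1 mod 3]
  = 1    [(1|3) = 1]

1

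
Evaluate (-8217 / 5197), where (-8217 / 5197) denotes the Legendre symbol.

1

Reduce the numerator: -8217 ≡ 2177 (mod 5197), so (-8217 / 5197) = (2177 / 5197).
2177 ≡ 1 (mod 4), so quadratic reciprocity gives (2177 / 5197) = (5197 / 2177). Reduce: 5197 ≡ 843 (mod 2177). Now have (843 / 2177).
2177 ≡ 1 (mod 4), so quadratic reciprocity gives (843 / 2177) = (2177 / 843). Reduce: 2177 ≡ 491 (mod 843). Now have (491 / 843).
Both 491 ≡ 3 and 843 ≡ 3 (mod 4), so reciprocity gives (491 / 843) = -(843 / 491). Reduce: 843 ≡ 352 (mod 491). Now have -(352 / 491).
Factor out 2: 352 = 2^5·11. Since 491 ≡ 3 (mod 8), (2 / 491) = -1, and (2 / 491)^5 = -1. Now have (11 / 491).
Both 11 ≡ 3 and 491 ≡ 3 (mod 4), so reciprocity gives (11 / 491) = -(491 / 11). Reduce: 491 ≡ 7 (mod 11). Now have -(7 / 11).
Both 7 ≡ 3 and 11 ≡ 3 (mod 4), so reciprocity gives (7 / 11) = -(11 / 7). Reduce: 11 ≡ 4 (mod 7). Now have (4 / 7).
Factor out 2: 4 = 2^2. Since 7 ≡ 7 (mod 8), (2 / 7) = +1, and (2 / 7)^2 = +1. Now have (1 / 7).
(1 / 7) = 1. Collecting the sign factors: 1.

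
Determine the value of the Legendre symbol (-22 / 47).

(-22 / 47)
  = -(22 / 47)    [47 ≡ 3 mod 4 ⇒ (-1 / 47) = -1]
  = -(11 / 47)    [47 ≡ 7 mod 8 ⇒ (2 / 47) = +1]
  = (47 / 11)    [QR: both ≡ 3 mod 4, sign flips]
  = (3 / 11)    [47 ≡ 3 mod 11]
  = -(11 / 3)    [QR: both ≡ 3 mod 4, sign flips]
  = -(2 / 3)    [11 ≡ 2 mod 3]
  = (1 / 3)    [3 ≡ 3 mod 8 ⇒ (2 / 3) = -1]
  = 1    [(1 / 3) = 1]

1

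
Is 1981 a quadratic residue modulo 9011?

yes

1981 ≡ 1 (mod 4), so quadratic reciprocity gives (1981|9011) = (9011|1981). Reduce: 9011 ≡ 1087 (mod 1981). Now have (1087|1981).
1981 ≡ 1 (mod 4), so quadratic reciprocity gives (1087|1981) = (1981|1087). Reduce: 1981 ≡ 894 (mod 1087). Now have (894|1087).
Factor out 2: 894 = 2·447. Since 1087 ≡ 7 (mod 8), (2|1087) = +1. Now have (447|1087).
Both 447 ≡ 3 and 1087 ≡ 3 (mod 4), so reciprocity gives (447|1087) = -(1087|447). Reduce: 1087 ≡ 193 (mod 447). Now have -(193|447).
193 ≡ 1 (mod 4), so quadratic reciprocity gives (193|447) = (447|193). Reduce: 447 ≡ 61 (mod 193). Now have -(61|193).
61 ≡ 1 (mod 4), so quadratic reciprocity gives (61|193) = (193|61). Reduce: 193 ≡ 10 (mod 61). Now have -(10|61).
Factor out 2: 10 = 2·5. Since 61 ≡ 5 (mod 8), (2|61) = -1. Now have (5|61).
5 ≡ 1 (mod 4), so quadratic reciprocity gives (5|61) = (61|5). Reduce: 61 ≡ 1 (mod 5). Now have (1|5).
(1|5) = 1. Collecting the sign factors: 1.
(1981|9011) = 1, and 9011 is prime, so 1981 is a quadratic residue mod 9011.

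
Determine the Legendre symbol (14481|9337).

(14481|9337)
  = (5144|9337)    [14481 ≡ 5144 mod 9337]
  = (643|9337)    [9337 ≡ 1 mod 8 ⇒ (2|9337)^3 = +1]
  = (9337|643)    [QR: 9337 ≡ 1 mod 4, sign kept]
  = (335|643)    [9337 ≡ 335 mod 643]
  = -(643|335)    [QR: both ≡ 3 mod 4, sign flips]
  = -(308|335)    [643 ≡ 308 mod 335]
  = -(77|335)    [335 ≡ 7 mod 8 ⇒ (2|335)^2 = +1]
  = -(335|77)    [QR: 77 ≡ 1 mod 4, sign kept]
  = -(27|77)    [335 ≡ 27 mod 77]
  = -(77|27)    [QR: 77 ≡ 1 mod 4, sign kept]
  = -(23|27)    [77 ≡ 23 mod 27]
  = (27|23)    [QR: both ≡ 3 mod 4, sign flips]
  = (4|23)    [27 ≡ 4 mod 23]
  = (1|23)    [23 ≡ 7 mod 8 ⇒ (2|23)^2 = +1]
  = 1    [(1|23) = 1]

1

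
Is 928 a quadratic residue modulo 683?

Reduce the numerator: 928 ≡ 245 (mod 683), so (928/683) = (245/683).
245 ≡ 1 (mod 4), so quadratic reciprocity gives (245/683) = (683/245). Reduce: 683 ≡ 193 (mod 245). Now have (193/245).
193 ≡ 1 (mod 4), so quadratic reciprocity gives (193/245) = (245/193). Reduce: 245 ≡ 52 (mod 193). Now have (52/193).
Factor out 2: 52 = 2^2·13. Since 193 ≡ 1 (mod 8), (2/193) = +1, and (2/193)^2 = +1. Now have (13/193).
13 ≡ 1 (mod 4), so quadratic reciprocity gives (13/193) = (193/13). Reduce: 193 ≡ 11 (mod 13). Now have (11/13).
13 ≡ 1 (mod 4), so quadratic reciprocity gives (11/13) = (13/11). Reduce: 13 ≡ 2 (mod 11). Now have (2/11).
Factor out 2: 2 = 2. Since 11 ≡ 3 (mod 8), (2/11) = -1. Now have -(1/11).
(1/11) = 1. Collecting the sign factors: -1.
The Legendre symbol is -1, so x^2 ≡ 928 (mod 683) has no solution.

no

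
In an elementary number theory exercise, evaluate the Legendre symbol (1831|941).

1

(1831|941)
  = (890|941)    [1831 ≡ 890 mod 941]
  = -(445|941)    [941 ≡ 5 mod 8 ⇒ (2|941) = -1]
  = -(941|445)    [QR: 445 ≡ 1 mod 4, sign kept]
  = -(51|445)    [941 ≡ 51 mod 445]
  = -(445|51)    [QR: 445 ≡ 1 mod 4, sign kept]
  = -(37|51)    [445 ≡ 37 mod 51]
  = -(51|37)    [QR: 37 ≡ 1 mod 4, sign kept]
  = -(14|37)    [51 ≡ 14 mod 37]
  = (7|37)    [37 ≡ 5 mod 8 ⇒ (2|37) = -1]
  = (37|7)    [QR: 37 ≡ 1 mod 4, sign kept]
  = (2|7)    [37 ≡ 2 mod 7]
  = (1|7)    [7 ≡ 7 mod 8 ⇒ (2|7) = +1]
  = 1    [(1|7) = 1]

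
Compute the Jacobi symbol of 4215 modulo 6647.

1

Both 4215 ≡ 3 and 6647 ≡ 3 (mod 4), so reciprocity gives (4215|6647) = -(6647|4215). Reduce: 6647 ≡ 2432 (mod 4215). Now have -(2432|4215).
Factor out 2: 2432 = 2^7·19. Since 4215 ≡ 7 (mod 8), (2|4215) = +1, and (2|4215)^7 = +1. Now have -(19|4215).
Both 19 ≡ 3 and 4215 ≡ 3 (mod 4), so reciprocity gives (19|4215) = -(4215|19). Reduce: 4215 ≡ 16 (mod 19). Now have (16|19).
Factor out 2: 16 = 2^4. Since 19 ≡ 3 (mod 8), (2|19) = -1, and (2|19)^4 = +1. Now have (1|19).
(1|19) = 1. Collecting the sign factors: 1.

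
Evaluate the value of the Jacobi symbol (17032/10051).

(17032/10051)
  = (6981/10051)    [17032 ≡ 6981 mod 10051]
  = (10051/6981)    [QR: 6981 ≡ 1 mod 4, sign kept]
  = (3070/6981)    [10051 ≡ 3070 mod 6981]
  = -(1535/6981)    [6981 ≡ 5 mod 8 ⇒ (2/6981) = -1]
  = -(6981/1535)    [QR: 6981 ≡ 1 mod 4, sign kept]
  = -(841/1535)    [6981 ≡ 841 mod 1535]
  = -(1535/841)    [QR: 841 ≡ 1 mod 4, sign kept]
  = -(694/841)    [1535 ≡ 694 mod 841]
  = -(347/841)    [841 ≡ 1 mod 8 ⇒ (2/841) = +1]
  = -(841/347)    [QR: 841 ≡ 1 mod 4, sign kept]
  = -(147/347)    [841 ≡ 147 mod 347]
  = (347/147)    [QR: both ≡ 3 mod 4, sign flips]
  = (53/147)    [347 ≡ 53 mod 147]
  = (147/53)    [QR: 53 ≡ 1 mod 4, sign kept]
  = (41/53)    [147 ≡ 41 mod 53]
  = (53/41)    [QR: 41 ≡ 1 mod 4, sign kept]
  = (12/41)    [53 ≡ 12 mod 41]
  = (3/41)    [41 ≡ 1 mod 8 ⇒ (2/41)^2 = +1]
  = (41/3)    [QR: 41 ≡ 1 mod 4, sign kept]
  = (2/3)    [41 ≡ 2 mod 3]
  = -(1/3)    [3 ≡ 3 mod 8 ⇒ (2/3) = -1]
  = -1    [(1/3) = 1]

-1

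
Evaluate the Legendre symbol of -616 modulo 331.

1

(-616 / 331)
  = -(616 / 331)    [331 ≡ 3 mod 4 ⇒ (-1 / 331) = -1]
  = -(285 / 331)    [616 ≡ 285 mod 331]
  = -(331 / 285)    [QR: 285 ≡ 1 mod 4, sign kept]
  = -(46 / 285)    [331 ≡ 46 mod 285]
  = (23 / 285)    [285 ≡ 5 mod 8 ⇒ (2 / 285) = -1]
  = (285 / 23)    [QR: 285 ≡ 1 mod 4, sign kept]
  = (9 / 23)    [285 ≡ 9 mod 23]
  = (23 / 9)    [QR: 9 ≡ 1 mod 4, sign kept]
  = (5 / 9)    [23 ≡ 5 mod 9]
  = (9 / 5)    [QR: 5 ≡ 1 mod 4, sign kept]
  = (4 / 5)    [9 ≡ 4 mod 5]
  = (1 / 5)    [5 ≡ 5 mod 8 ⇒ (2 / 5)^2 = +1]
  = 1    [(1 / 5) = 1]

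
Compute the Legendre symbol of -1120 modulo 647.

(-1120|647)
  = (174|647)    [-1120 ≡ 174 mod 647]
  = (87|647)    [647 ≡ 7 mod 8 ⇒ (2|647) = +1]
  = -(647|87)    [QR: both ≡ 3 mod 4, sign flips]
  = -(38|87)    [647 ≡ 38 mod 87]
  = -(19|87)    [87 ≡ 7 mod 8 ⇒ (2|87) = +1]
  = (87|19)    [QR: both ≡ 3 mod 4, sign flips]
  = (11|19)    [87 ≡ 11 mod 19]
  = -(19|11)    [QR: both ≡ 3 mod 4, sign flips]
  = -(8|11)    [19 ≡ 8 mod 11]
  = (1|11)    [11 ≡ 3 mod 8 ⇒ (2|11)^3 = -1]
  = 1    [(1|11) = 1]

1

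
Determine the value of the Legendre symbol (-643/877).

1

Reduce the numerator: -643 ≡ 234 (mod 877), so (-643/877) = (234/877).
Factor out 2: 234 = 2·117. Since 877 ≡ 5 (mod 8), (2/877) = -1. Now have -(117/877).
117 ≡ 1 (mod 4), so quadratic reciprocity gives (117/877) = (877/117). Reduce: 877 ≡ 58 (mod 117). Now have -(58/117).
Factor out 2: 58 = 2·29. Since 117 ≡ 5 (mod 8), (2/117) = -1. Now have (29/117).
29 ≡ 1 (mod 4), so quadratic reciprocity gives (29/117) = (117/29). Reduce: 117 ≡ 1 (mod 29). Now have (1/29).
(1/29) = 1. Collecting the sign factors: 1.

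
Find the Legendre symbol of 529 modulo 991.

1

529 ≡ 1 (mod 4), so quadratic reciprocity gives (529|991) = (991|529). Reduce: 991 ≡ 462 (mod 529). Now have (462|529).
Factor out 2: 462 = 2·231. Since 529 ≡ 1 (mod 8), (2|529) = +1. Now have (231|529).
529 ≡ 1 (mod 4), so quadratic reciprocity gives (231|529) = (529|231). Reduce: 529 ≡ 67 (mod 231). Now have (67|231).
Both 67 ≡ 3 and 231 ≡ 3 (mod 4), so reciprocity gives (67|231) = -(231|67). Reduce: 231 ≡ 30 (mod 67). Now have -(30|67).
Factor out 2: 30 = 2·15. Since 67 ≡ 3 (mod 8), (2|67) = -1. Now have (15|67).
Both 15 ≡ 3 and 67 ≡ 3 (mod 4), so reciprocity gives (15|67) = -(67|15). Reduce: 67 ≡ 7 (mod 15). Now have -(7|15).
Both 7 ≡ 3 and 15 ≡ 3 (mod 4), so reciprocity gives (7|15) = -(15|7). Reduce: 15 ≡ 1 (mod 7). Now have (1|7).
(1|7) = 1. Collecting the sign factors: 1.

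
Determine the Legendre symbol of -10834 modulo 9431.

-1

Pull out -1: (-10834|9431) = (-1|9431)·(10834|9431). Since 9431 ≡ 3 (mod 4), (-1|9431) = -1. Now have -(10834|9431).
Reduce the numerator: 10834 ≡ 1403 (mod 9431), so (10834|9431) = (1403|9431).
Both 1403 ≡ 3 and 9431 ≡ 3 (mod 4), so reciprocity gives (1403|9431) = -(9431|1403). Reduce: 9431 ≡ 1013 (mod 1403). Now have (1013|1403).
1013 ≡ 1 (mod 4), so quadratic reciprocity gives (1013|1403) = (1403|1013). Reduce: 1403 ≡ 390 (mod 1013). Now have (390|1013).
Factor out 2: 390 = 2·195. Since 1013 ≡ 5 (mod 8), (2|1013) = -1. Now have -(195|1013).
1013 ≡ 1 (mod 4), so quadratic reciprocity gives (195|1013) = (1013|195). Reduce: 1013 ≡ 38 (mod 195). Now have -(38|195).
Factor out 2: 38 = 2·19. Since 195 ≡ 3 (mod 8), (2|195) = -1. Now have (19|195).
Both 19 ≡ 3 and 195 ≡ 3 (mod 4), so reciprocity gives (19|195) = -(195|19). Reduce: 195 ≡ 5 (mod 19). Now have -(5|19).
5 ≡ 1 (mod 4), so quadratic reciprocity gives (5|19) = (19|5). Reduce: 19 ≡ 4 (mod 5). Now have -(4|5).
Factor out 2: 4 = 2^2. Since 5 ≡ 5 (mod 8), (2|5) = -1, and (2|5)^2 = +1. Now have -(1|5).
(1|5) = 1. Collecting the sign factors: -1.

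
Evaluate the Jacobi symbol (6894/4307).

(6894/4307)
  = (2587/4307)    [6894 ≡ 2587 mod 4307]
  = -(4307/2587)    [QR: both ≡ 3 mod 4, sign flips]
  = -(1720/2587)    [4307 ≡ 1720 mod 2587]
  = (215/2587)    [2587 ≡ 3 mod 8 ⇒ (2/2587)^3 = -1]
  = -(2587/215)    [QR: both ≡ 3 mod 4, sign flips]
  = -(7/215)    [2587 ≡ 7 mod 215]
  = (215/7)    [QR: both ≡ 3 mod 4, sign flips]
  = (5/7)    [215 ≡ 5 mod 7]
  = (7/5)    [QR: 5 ≡ 1 mod 4, sign kept]
  = (2/5)    [7 ≡ 2 mod 5]
  = -(1/5)    [5 ≡ 5 mod 8 ⇒ (2/5) = -1]
  = -1    [(1/5) = 1]

-1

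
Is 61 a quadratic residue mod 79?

61 ≡ 1 (mod 4), so quadratic reciprocity gives (61|79) = (79|61). Reduce: 79 ≡ 18 (mod 61). Now have (18|61).
Factor out 2: 18 = 2·9. Since 61 ≡ 5 (mod 8), (2|61) = -1. Now have -(9|61).
9 ≡ 1 (mod 4), so quadratic reciprocity gives (9|61) = (61|9). Reduce: 61 ≡ 7 (mod 9). Now have -(7|9).
9 ≡ 1 (mod 4), so quadratic reciprocity gives (7|9) = (9|7). Reduce: 9 ≡ 2 (mod 7). Now have -(2|7).
Factor out 2: 2 = 2. Since 7 ≡ 7 (mod 8), (2|7) = +1. Now have -(1|7).
(1|7) = 1. Collecting the sign factors: -1.
(61|79) = -1, and 79 is prime, so 61 is not a quadratic residue mod 79.

no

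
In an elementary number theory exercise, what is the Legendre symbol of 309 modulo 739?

(309 / 739)
  = (739 / 309)    [QR: 309 ≡ 1 mod 4, sign kept]
  = (121 / 309)    [739 ≡ 121 mod 309]
  = (309 / 121)    [QR: 121 ≡ 1 mod 4, sign kept]
  = (67 / 121)    [309 ≡ 67 mod 121]
  = (121 / 67)    [QR: 121 ≡ 1 mod 4, sign kept]
  = (54 / 67)    [121 ≡ 54 mod 67]
  = -(27 / 67)    [67 ≡ 3 mod 8 ⇒ (2 / 67) = -1]
  = (67 / 27)    [QR: both ≡ 3 mod 4, sign flips]
  = (13 / 27)    [67 ≡ 13 mod 27]
  = (27 / 13)    [QR: 13 ≡ 1 mod 4, sign kept]
  = (1 / 13)    [27 ≡ 1 mod 13]
  = 1    [(1 / 13) = 1]

1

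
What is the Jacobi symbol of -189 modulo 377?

Pull out -1: (-189/377) = (-1/377)·(189/377). Since 377 ≡ 1 (mod 4), (-1/377) = +1. Now have (189/377).
189 ≡ 1 (mod 4), so quadratic reciprocity gives (189/377) = (377/189). Reduce: 377 ≡ 188 (mod 189). Now have (188/189).
Factor out 2: 188 = 2^2·47. Since 189 ≡ 5 (mod 8), (2/189) = -1, and (2/189)^2 = +1. Now have (47/189).
189 ≡ 1 (mod 4), so quadratic reciprocity gives (47/189) = (189/47). Reduce: 189 ≡ 1 (mod 47). Now have (1/47).
(1/47) = 1. Collecting the sign factors: 1.

1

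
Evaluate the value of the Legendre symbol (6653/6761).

6653 ≡ 1 (mod 4), so quadratic reciprocity gives (6653/6761) = (6761/6653). Reduce: 6761 ≡ 108 (mod 6653). Now have (108/6653).
Factor out 2: 108 = 2^2·27. Since 6653 ≡ 5 (mod 8), (2/6653) = -1, and (2/6653)^2 = +1. Now have (27/6653).
6653 ≡ 1 (mod 4), so quadratic reciprocity gives (27/6653) = (6653/27). Reduce: 6653 ≡ 11 (mod 27). Now have (11/27).
Both 11 ≡ 3 and 27 ≡ 3 (mod 4), so reciprocity gives (11/27) = -(27/11). Reduce: 27 ≡ 5 (mod 11). Now have -(5/11).
5 ≡ 1 (mod 4), so quadratic reciprocity gives (5/11) = (11/5). Reduce: 11 ≡ 1 (mod 5). Now have -(1/5).
(1/5) = 1. Collecting the sign factors: -1.

-1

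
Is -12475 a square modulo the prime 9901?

yes

(-12475/9901)
  = (7327/9901)    [-12475 ≡ 7327 mod 9901]
  = (9901/7327)    [QR: 9901 ≡ 1 mod 4, sign kept]
  = (2574/7327)    [9901 ≡ 2574 mod 7327]
  = (1287/7327)    [7327 ≡ 7 mod 8 ⇒ (2/7327) = +1]
  = -(7327/1287)    [QR: both ≡ 3 mod 4, sign flips]
  = -(892/1287)    [7327 ≡ 892 mod 1287]
  = -(223/1287)    [1287 ≡ 7 mod 8 ⇒ (2/1287)^2 = +1]
  = (1287/223)    [QR: both ≡ 3 mod 4, sign flips]
  = (172/223)    [1287 ≡ 172 mod 223]
  = (43/223)    [223 ≡ 7 mod 8 ⇒ (2/223)^2 = +1]
  = -(223/43)    [QR: both ≡ 3 mod 4, sign flips]
  = -(8/43)    [223 ≡ 8 mod 43]
  = (1/43)    [43 ≡ 3 mod 8 ⇒ (2/43)^3 = -1]
  = 1    [(1/43) = 1]
(-12475/9901) = 1, and 9901 is prime, so -12475 is a quadratic residue mod 9901.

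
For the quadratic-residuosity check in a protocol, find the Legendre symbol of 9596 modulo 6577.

(9596/6577)
  = (3019/6577)    [9596 ≡ 3019 mod 6577]
  = (6577/3019)    [QR: 6577 ≡ 1 mod 4, sign kept]
  = (539/3019)    [6577 ≡ 539 mod 3019]
  = -(3019/539)    [QR: both ≡ 3 mod 4, sign flips]
  = -(324/539)    [3019 ≡ 324 mod 539]
  = -(81/539)    [539 ≡ 3 mod 8 ⇒ (2/539)^2 = +1]
  = -(539/81)    [QR: 81 ≡ 1 mod 4, sign kept]
  = -(53/81)    [539 ≡ 53 mod 81]
  = -(81/53)    [QR: 53 ≡ 1 mod 4, sign kept]
  = -(28/53)    [81 ≡ 28 mod 53]
  = -(7/53)    [53 ≡ 5 mod 8 ⇒ (2/53)^2 = +1]
  = -(53/7)    [QR: 53 ≡ 1 mod 4, sign kept]
  = -(4/7)    [53 ≡ 4 mod 7]
  = -(1/7)    [7 ≡ 7 mod 8 ⇒ (2/7)^2 = +1]
  = -1    [(1/7) = 1]

-1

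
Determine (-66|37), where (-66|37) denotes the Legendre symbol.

(-66|37)
  = (8|37)    [-66 ≡ 8 mod 37]
  = -(1|37)    [37 ≡ 5 mod 8 ⇒ (2|37)^3 = -1]
  = -1    [(1|37) = 1]

-1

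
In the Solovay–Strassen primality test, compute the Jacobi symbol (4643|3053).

(4643|3053)
  = (1590|3053)    [4643 ≡ 1590 mod 3053]
  = -(795|3053)    [3053 ≡ 5 mod 8 ⇒ (2|3053) = -1]
  = -(3053|795)    [QR: 3053 ≡ 1 mod 4, sign kept]
  = -(668|795)    [3053 ≡ 668 mod 795]
  = -(167|795)    [795 ≡ 3 mod 8 ⇒ (2|795)^2 = +1]
  = (795|167)    [QR: both ≡ 3 mod 4, sign flips]
  = (127|167)    [795 ≡ 127 mod 167]
  = -(167|127)    [QR: both ≡ 3 mod 4, sign flips]
  = -(40|127)    [167 ≡ 40 mod 127]
  = -(5|127)    [127 ≡ 7 mod 8 ⇒ (2|127)^3 = +1]
  = -(127|5)    [QR: 5 ≡ 1 mod 4, sign kept]
  = -(2|5)    [127 ≡ 2 mod 5]
  = (1|5)    [5 ≡ 5 mod 8 ⇒ (2|5) = -1]
  = 1    [(1|5) = 1]

1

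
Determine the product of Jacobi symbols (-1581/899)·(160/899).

0

By multiplicativity, (-1581·160/899) = (-1581/899)·(160/899).
First factor (-1581/899):
(-1581/899)
  = (217/899)    [-1581 ≡ 217 mod 899]
  = (899/217)    [QR: 217 ≡ 1 mod 4, sign kept]
  = (31/217)    [899 ≡ 31 mod 217]
  = (217/31)    [QR: 217 ≡ 1 mod 4, sign kept]
  = (0/31)    [217 ≡ 0 mod 31]
  = 0    [numerator 0, gcd > 1]
Second factor (160/899):
(160/899)
  = -(5/899)    [899 ≡ 3 mod 8 ⇒ (2/899)^5 = -1]
  = -(899/5)    [QR: 5 ≡ 1 mod 4, sign kept]
  = -(4/5)    [899 ≡ 4 mod 5]
  = -(1/5)    [5 ≡ 5 mod 8 ⇒ (2/5)^2 = +1]
  = -1    [(1/5) = 1]
Product: (0)·(-1) = 0.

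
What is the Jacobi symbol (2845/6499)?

-1

(2845/6499)
  = (6499/2845)    [QR: 2845 ≡ 1 mod 4, sign kept]
  = (809/2845)    [6499 ≡ 809 mod 2845]
  = (2845/809)    [QR: 809 ≡ 1 mod 4, sign kept]
  = (418/809)    [2845 ≡ 418 mod 809]
  = (209/809)    [809 ≡ 1 mod 8 ⇒ (2/809) = +1]
  = (809/209)    [QR: 209 ≡ 1 mod 4, sign kept]
  = (182/209)    [809 ≡ 182 mod 209]
  = (91/209)    [209 ≡ 1 mod 8 ⇒ (2/209) = +1]
  = (209/91)    [QR: 209 ≡ 1 mod 4, sign kept]
  = (27/91)    [209 ≡ 27 mod 91]
  = -(91/27)    [QR: both ≡ 3 mod 4, sign flips]
  = -(10/27)    [91 ≡ 10 mod 27]
  = (5/27)    [27 ≡ 3 mod 8 ⇒ (2/27) = -1]
  = (27/5)    [QR: 5 ≡ 1 mod 4, sign kept]
  = (2/5)    [27 ≡ 2 mod 5]
  = -(1/5)    [5 ≡ 5 mod 8 ⇒ (2/5) = -1]
  = -1    [(1/5) = 1]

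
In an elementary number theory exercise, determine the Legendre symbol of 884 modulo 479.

1

Reduce the numerator: 884 ≡ 405 (mod 479), so (884|479) = (405|479).
405 ≡ 1 (mod 4), so quadratic reciprocity gives (405|479) = (479|405). Reduce: 479 ≡ 74 (mod 405). Now have (74|405).
Factor out 2: 74 = 2·37. Since 405 ≡ 5 (mod 8), (2|405) = -1. Now have -(37|405).
37 ≡ 1 (mod 4), so quadratic reciprocity gives (37|405) = (405|37). Reduce: 405 ≡ 35 (mod 37). Now have -(35|37).
37 ≡ 1 (mod 4), so quadratic reciprocity gives (35|37) = (37|35). Reduce: 37 ≡ 2 (mod 35). Now have -(2|35).
Factor out 2: 2 = 2. Since 35 ≡ 3 (mod 8), (2|35) = -1. Now have (1|35).
(1|35) = 1. Collecting the sign factors: 1.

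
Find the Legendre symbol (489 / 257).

(489 / 257)
  = (232 / 257)    [489 ≡ 232 mod 257]
  = (29 / 257)    [257 ≡ 1 mod 8 ⇒ (2 / 257)^3 = +1]
  = (257 / 29)    [QR: 29 ≡ 1 mod 4, sign kept]
  = (25 / 29)    [257 ≡ 25 mod 29]
  = (29 / 25)    [QR: 25 ≡ 1 mod 4, sign kept]
  = (4 / 25)    [29 ≡ 4 mod 25]
  = (1 / 25)    [25 ≡ 1 mod 8 ⇒ (2 / 25)^2 = +1]
  = 1    [(1 / 25) = 1]

1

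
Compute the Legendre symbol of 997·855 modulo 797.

By multiplicativity, (997·855|797) = (997|797)·(855|797).
First factor (997|797):
Reduce the numerator: 997 ≡ 200 (mod 797), so (997|797) = (200|797).
Factor out 2: 200 = 2^3·25. Since 797 ≡ 5 (mod 8), (2|797) = -1, and (2|797)^3 = -1. Now have -(25|797).
25 ≡ 1 (mod 4), so quadratic reciprocity gives (25|797) = (797|25). Reduce: 797 ≡ 22 (mod 25). Now have -(22|25).
Factor out 2: 22 = 2·11. Since 25 ≡ 1 (mod 8), (2|25) = +1. Now have -(11|25).
25 ≡ 1 (mod 4), so quadratic reciprocity gives (11|25) = (25|11). Reduce: 25 ≡ 3 (mod 11). Now have -(3|11).
Both 3 ≡ 3 and 11 ≡ 3 (mod 4), so reciprocity gives (3|11) = -(11|3). Reduce: 11 ≡ 2 (mod 3). Now have (2|3).
Factor out 2: 2 = 2. Since 3 ≡ 3 (mod 8), (2|3) = -1. Now have -(1|3).
(1|3) = 1. Collecting the sign factors: -1.
Second factor (855|797):
Reduce the numerator: 855 ≡ 58 (mod 797), so (855|797) = (58|797).
Factor out 2: 58 = 2·29. Since 797 ≡ 5 (mod 8), (2|797) = -1. Now have -(29|797).
29 ≡ 1 (mod 4), so quadratic reciprocity gives (29|797) = (797|29). Reduce: 797 ≡ 14 (mod 29). Now have -(14|29).
Factor out 2: 14 = 2·7. Since 29 ≡ 5 (mod 8), (2|29) = -1. Now have (7|29).
29 ≡ 1 (mod 4), so quadratic reciprocity gives (7|29) = (29|7). Reduce: 29 ≡ 1 (mod 7). Now have (1|7).
(1|7) = 1. Collecting the sign factors: 1.
Product: (-1)·(1) = -1.

-1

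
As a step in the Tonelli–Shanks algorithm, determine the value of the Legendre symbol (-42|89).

1

Reduce the numerator: -42 ≡ 47 (mod 89), so (-42|89) = (47|89).
89 ≡ 1 (mod 4), so quadratic reciprocity gives (47|89) = (89|47). Reduce: 89 ≡ 42 (mod 47). Now have (42|47).
Factor out 2: 42 = 2·21. Since 47 ≡ 7 (mod 8), (2|47) = +1. Now have (21|47).
21 ≡ 1 (mod 4), so quadratic reciprocity gives (21|47) = (47|21). Reduce: 47 ≡ 5 (mod 21). Now have (5|21).
5 ≡ 1 (mod 4), so quadratic reciprocity gives (5|21) = (21|5). Reduce: 21 ≡ 1 (mod 5). Now have (1|5).
(1|5) = 1. Collecting the sign factors: 1.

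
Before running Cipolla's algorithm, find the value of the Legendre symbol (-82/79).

1

Pull out -1: (-82/79) = (-1/79)·(82/79). Since 79 ≡ 3 (mod 4), (-1/79) = -1. Now have -(82/79).
Reduce the numerator: 82 ≡ 3 (mod 79), so (82/79) = (3/79).
Both 3 ≡ 3 and 79 ≡ 3 (mod 4), so reciprocity gives (3/79) = -(79/3). Reduce: 79 ≡ 1 (mod 3). Now have (1/3).
(1/3) = 1. Collecting the sign factors: 1.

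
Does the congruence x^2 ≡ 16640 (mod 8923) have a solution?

(16640|8923)
  = (7717|8923)    [16640 ≡ 7717 mod 8923]
  = (8923|7717)    [QR: 7717 ≡ 1 mod 4, sign kept]
  = (1206|7717)    [8923 ≡ 1206 mod 7717]
  = -(603|7717)    [7717 ≡ 5 mod 8 ⇒ (2|7717) = -1]
  = -(7717|603)    [QR: 7717 ≡ 1 mod 4, sign kept]
  = -(481|603)    [7717 ≡ 481 mod 603]
  = -(603|481)    [QR: 481 ≡ 1 mod 4, sign kept]
  = -(122|481)    [603 ≡ 122 mod 481]
  = -(61|481)    [481 ≡ 1 mod 8 ⇒ (2|481) = +1]
  = -(481|61)    [QR: 61 ≡ 1 mod 4, sign kept]
  = -(54|61)    [481 ≡ 54 mod 61]
  = (27|61)    [61 ≡ 5 mod 8 ⇒ (2|61) = -1]
  = (61|27)    [QR: 61 ≡ 1 mod 4, sign kept]
  = (7|27)    [61 ≡ 7 mod 27]
  = -(27|7)    [QR: both ≡ 3 mod 4, sign flips]
  = -(6|7)    [27 ≡ 6 mod 7]
  = -(3|7)    [7 ≡ 7 mod 8 ⇒ (2|7) = +1]
  = (7|3)    [QR: both ≡ 3 mod 4, sign flips]
  = (1|3)    [7 ≡ 1 mod 3]
  = 1    [(1|3) = 1]
The Legendre symbol is 1, so x^2 ≡ 16640 (mod 8923) has solution.

yes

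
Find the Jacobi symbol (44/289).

(44/289)
  = (11/289)    [289 ≡ 1 mod 8 ⇒ (2/289)^2 = +1]
  = (289/11)    [QR: 289 ≡ 1 mod 4, sign kept]
  = (3/11)    [289 ≡ 3 mod 11]
  = -(11/3)    [QR: both ≡ 3 mod 4, sign flips]
  = -(2/3)    [11 ≡ 2 mod 3]
  = (1/3)    [3 ≡ 3 mod 8 ⇒ (2/3) = -1]
  = 1    [(1/3) = 1]

1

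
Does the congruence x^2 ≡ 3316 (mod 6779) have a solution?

yes

(3316|6779)
  = (829|6779)    [6779 ≡ 3 mod 8 ⇒ (2|6779)^2 = +1]
  = (6779|829)    [QR: 829 ≡ 1 mod 4, sign kept]
  = (147|829)    [6779 ≡ 147 mod 829]
  = (829|147)    [QR: 829 ≡ 1 mod 4, sign kept]
  = (94|147)    [829 ≡ 94 mod 147]
  = -(47|147)    [147 ≡ 3 mod 8 ⇒ (2|147) = -1]
  = (147|47)    [QR: both ≡ 3 mod 4, sign flips]
  = (6|47)    [147 ≡ 6 mod 47]
  = (3|47)    [47 ≡ 7 mod 8 ⇒ (2|47) = +1]
  = -(47|3)    [QR: both ≡ 3 mod 4, sign flips]
  = -(2|3)    [47 ≡ 2 mod 3]
  = (1|3)    [3 ≡ 3 mod 8 ⇒ (2|3) = -1]
  = 1    [(1|3) = 1]
The Legendre symbol is 1, so x^2 ≡ 3316 (mod 6779) has solution.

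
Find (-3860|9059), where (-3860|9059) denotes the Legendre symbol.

-1

(-3860|9059)
  = -(3860|9059)    [9059 ≡ 3 mod 4 ⇒ (-1|9059) = -1]
  = -(965|9059)    [9059 ≡ 3 mod 8 ⇒ (2|9059)^2 = +1]
  = -(9059|965)    [QR: 965 ≡ 1 mod 4, sign kept]
  = -(374|965)    [9059 ≡ 374 mod 965]
  = (187|965)    [965 ≡ 5 mod 8 ⇒ (2|965) = -1]
  = (965|187)    [QR: 965 ≡ 1 mod 4, sign kept]
  = (30|187)    [965 ≡ 30 mod 187]
  = -(15|187)    [187 ≡ 3 mod 8 ⇒ (2|187) = -1]
  = (187|15)    [QR: both ≡ 3 mod 4, sign flips]
  = (7|15)    [187 ≡ 7 mod 15]
  = -(15|7)    [QR: both ≡ 3 mod 4, sign flips]
  = -(1|7)    [15 ≡ 1 mod 7]
  = -1    [(1|7) = 1]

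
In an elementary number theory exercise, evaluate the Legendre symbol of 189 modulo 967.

(189/967)
  = (967/189)    [QR: 189 ≡ 1 mod 4, sign kept]
  = (22/189)    [967 ≡ 22 mod 189]
  = -(11/189)    [189 ≡ 5 mod 8 ⇒ (2/189) = -1]
  = -(189/11)    [QR: 189 ≡ 1 mod 4, sign kept]
  = -(2/11)    [189 ≡ 2 mod 11]
  = (1/11)    [11 ≡ 3 mod 8 ⇒ (2/11) = -1]
  = 1    [(1/11) = 1]

1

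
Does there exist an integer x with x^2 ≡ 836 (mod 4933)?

(836/4933)
  = (209/4933)    [4933 ≡ 5 mod 8 ⇒ (2/4933)^2 = +1]
  = (4933/209)    [QR: 209 ≡ 1 mod 4, sign kept]
  = (126/209)    [4933 ≡ 126 mod 209]
  = (63/209)    [209 ≡ 1 mod 8 ⇒ (2/209) = +1]
  = (209/63)    [QR: 209 ≡ 1 mod 4, sign kept]
  = (20/63)    [209 ≡ 20 mod 63]
  = (5/63)    [63 ≡ 7 mod 8 ⇒ (2/63)^2 = +1]
  = (63/5)    [QR: 5 ≡ 1 mod 4, sign kept]
  = (3/5)    [63 ≡ 3 mod 5]
  = (5/3)    [QR: 5 ≡ 1 mod 4, sign kept]
  = (2/3)    [5 ≡ 2 mod 3]
  = -(1/3)    [3 ≡ 3 mod 8 ⇒ (2/3) = -1]
  = -1    [(1/3) = 1]
(836/4933) = -1, and 4933 is prime, so 836 is not a quadratic residue mod 4933.

no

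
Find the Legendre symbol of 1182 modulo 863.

(1182/863)
  = (319/863)    [1182 ≡ 319 mod 863]
  = -(863/319)    [QR: both ≡ 3 mod 4, sign flips]
  = -(225/319)    [863 ≡ 225 mod 319]
  = -(319/225)    [QR: 225 ≡ 1 mod 4, sign kept]
  = -(94/225)    [319 ≡ 94 mod 225]
  = -(47/225)    [225 ≡ 1 mod 8 ⇒ (2/225) = +1]
  = -(225/47)    [QR: 225 ≡ 1 mod 4, sign kept]
  = -(37/47)    [225 ≡ 37 mod 47]
  = -(47/37)    [QR: 37 ≡ 1 mod 4, sign kept]
  = -(10/37)    [47 ≡ 10 mod 37]
  = (5/37)    [37 ≡ 5 mod 8 ⇒ (2/37) = -1]
  = (37/5)    [QR: 5 ≡ 1 mod 4, sign kept]
  = (2/5)    [37 ≡ 2 mod 5]
  = -(1/5)    [5 ≡ 5 mod 8 ⇒ (2/5) = -1]
  = -1    [(1/5) = 1]

-1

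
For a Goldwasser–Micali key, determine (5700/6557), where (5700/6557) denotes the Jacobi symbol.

1

Factor out 2: 5700 = 2^2·1425. Since 6557 ≡ 5 (mod 8), (2/6557) = -1, and (2/6557)^2 = +1. Now have (1425/6557).
1425 ≡ 1 (mod 4), so quadratic reciprocity gives (1425/6557) = (6557/1425). Reduce: 6557 ≡ 857 (mod 1425). Now have (857/1425).
857 ≡ 1 (mod 4), so quadratic reciprocity gives (857/1425) = (1425/857). Reduce: 1425 ≡ 568 (mod 857). Now have (568/857).
Factor out 2: 568 = 2^3·71. Since 857 ≡ 1 (mod 8), (2/857) = +1, and (2/857)^3 = +1. Now have (71/857).
857 ≡ 1 (mod 4), so quadratic reciprocity gives (71/857) = (857/71). Reduce: 857 ≡ 5 (mod 71). Now have (5/71).
5 ≡ 1 (mod 4), so quadratic reciprocity gives (5/71) = (71/5). Reduce: 71 ≡ 1 (mod 5). Now have (1/5).
(1/5) = 1. Collecting the sign factors: 1.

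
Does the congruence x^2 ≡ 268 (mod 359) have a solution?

no

Factor out 2: 268 = 2^2·67. Since 359 ≡ 7 (mod 8), (2/359) = +1, and (2/359)^2 = +1. Now have (67/359).
Both 67 ≡ 3 and 359 ≡ 3 (mod 4), so reciprocity gives (67/359) = -(359/67). Reduce: 359 ≡ 24 (mod 67). Now have -(24/67).
Factor out 2: 24 = 2^3·3. Since 67 ≡ 3 (mod 8), (2/67) = -1, and (2/67)^3 = -1. Now have (3/67).
Both 3 ≡ 3 and 67 ≡ 3 (mod 4), so reciprocity gives (3/67) = -(67/3). Reduce: 67 ≡ 1 (mod 3). Now have -(1/3).
(1/3) = 1. Collecting the sign factors: -1.
The Legendre symbol is -1, so x^2 ≡ 268 (mod 359) has no solution.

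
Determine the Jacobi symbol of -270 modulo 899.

Pull out -1: (-270 / 899) = (-1 / 899)·(270 / 899). Since 899 ≡ 3 (mod 4), (-1 / 899) = -1. Now have -(270 / 899).
Factor out 2: 270 = 2·135. Since 899 ≡ 3 (mod 8), (2 / 899) = -1. Now have (135 / 899).
Both 135 ≡ 3 and 899 ≡ 3 (mod 4), so reciprocity gives (135 / 899) = -(899 / 135). Reduce: 899 ≡ 89 (mod 135). Now have -(89 / 135).
89 ≡ 1 (mod 4), so quadratic reciprocity gives (89 / 135) = (135 / 89). Reduce: 135 ≡ 46 (mod 89). Now have -(46 / 89).
Factor out 2: 46 = 2·23. Since 89 ≡ 1 (mod 8), (2 / 89) = +1. Now have -(23 / 89).
89 ≡ 1 (mod 4), so quadratic reciprocity gives (23 / 89) = (89 / 23). Reduce: 89 ≡ 20 (mod 23). Now have -(20 / 23).
Factor out 2: 20 = 2^2·5. Since 23 ≡ 7 (mod 8), (2 / 23) = +1, and (2 / 23)^2 = +1. Now have -(5 / 23).
5 ≡ 1 (mod 4), so quadratic reciprocity gives (5 / 23) = (23 / 5). Reduce: 23 ≡ 3 (mod 5). Now have -(3 / 5).
5 ≡ 1 (mod 4), so quadratic reciprocity gives (3 / 5) = (5 / 3). Reduce: 5 ≡ 2 (mod 3). Now have -(2 / 3).
Factor out 2: 2 = 2. Since 3 ≡ 3 (mod 8), (2 / 3) = -1. Now have (1 / 3).
(1 / 3) = 1. Collecting the sign factors: 1.

1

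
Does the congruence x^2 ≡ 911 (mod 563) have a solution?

no

(911/563)
  = (348/563)    [911 ≡ 348 mod 563]
  = (87/563)    [563 ≡ 3 mod 8 ⇒ (2/563)^2 = +1]
  = -(563/87)    [QR: both ≡ 3 mod 4, sign flips]
  = -(41/87)    [563 ≡ 41 mod 87]
  = -(87/41)    [QR: 41 ≡ 1 mod 4, sign kept]
  = -(5/41)    [87 ≡ 5 mod 41]
  = -(41/5)    [QR: 5 ≡ 1 mod 4, sign kept]
  = -(1/5)    [41 ≡ 1 mod 5]
  = -1    [(1/5) = 1]
(911/563) = -1, and 563 is prime, so 911 is not a quadratic residue mod 563.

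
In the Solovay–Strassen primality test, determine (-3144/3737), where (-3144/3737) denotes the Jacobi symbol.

1

(-3144/3737)
  = (593/3737)    [-3144 ≡ 593 mod 3737]
  = (3737/593)    [QR: 593 ≡ 1 mod 4, sign kept]
  = (179/593)    [3737 ≡ 179 mod 593]
  = (593/179)    [QR: 593 ≡ 1 mod 4, sign kept]
  = (56/179)    [593 ≡ 56 mod 179]
  = -(7/179)    [179 ≡ 3 mod 8 ⇒ (2/179)^3 = -1]
  = (179/7)    [QR: both ≡ 3 mod 4, sign flips]
  = (4/7)    [179 ≡ 4 mod 7]
  = (1/7)    [7 ≡ 7 mod 8 ⇒ (2/7)^2 = +1]
  = 1    [(1/7) = 1]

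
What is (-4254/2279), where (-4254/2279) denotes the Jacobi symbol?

Reduce the numerator: -4254 ≡ 304 (mod 2279), so (-4254/2279) = (304/2279).
Factor out 2: 304 = 2^4·19. Since 2279 ≡ 7 (mod 8), (2/2279) = +1, and (2/2279)^4 = +1. Now have (19/2279).
Both 19 ≡ 3 and 2279 ≡ 3 (mod 4), so reciprocity gives (19/2279) = -(2279/19). Reduce: 2279 ≡ 18 (mod 19). Now have -(18/19).
Factor out 2: 18 = 2·9. Since 19 ≡ 3 (mod 8), (2/19) = -1. Now have (9/19).
9 ≡ 1 (mod 4), so quadratic reciprocity gives (9/19) = (19/9). Reduce: 19 ≡ 1 (mod 9). Now have (1/9).
(1/9) = 1. Collecting the sign factors: 1.

1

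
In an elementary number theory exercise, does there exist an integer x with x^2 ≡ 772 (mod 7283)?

no

Factor out 2: 772 = 2^2·193. Since 7283 ≡ 3 (mod 8), (2/7283) = -1, and (2/7283)^2 = +1. Now have (193/7283).
193 ≡ 1 (mod 4), so quadratic reciprocity gives (193/7283) = (7283/193). Reduce: 7283 ≡ 142 (mod 193). Now have (142/193).
Factor out 2: 142 = 2·71. Since 193 ≡ 1 (mod 8), (2/193) = +1. Now have (71/193).
193 ≡ 1 (mod 4), so quadratic reciprocity gives (71/193) = (193/71). Reduce: 193 ≡ 51 (mod 71). Now have (51/71).
Both 51 ≡ 3 and 71 ≡ 3 (mod 4), so reciprocity gives (51/71) = -(71/51). Reduce: 71 ≡ 20 (mod 51). Now have -(20/51).
Factor out 2: 20 = 2^2·5. Since 51 ≡ 3 (mod 8), (2/51) = -1, and (2/51)^2 = +1. Now have -(5/51).
5 ≡ 1 (mod 4), so quadratic reciprocity gives (5/51) = (51/5). Reduce: 51 ≡ 1 (mod 5). Now have -(1/5).
(1/5) = 1. Collecting the sign factors: -1.
The Legendre symbol is -1, so x^2 ≡ 772 (mod 7283) has no solution.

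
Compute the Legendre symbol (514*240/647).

By multiplicativity, (514·240/647) = (514/647)·(240/647).
First factor (514/647):
Factor out 2: 514 = 2·257. Since 647 ≡ 7 (mod 8), (2/647) = +1. Now have (257/647).
257 ≡ 1 (mod 4), so quadratic reciprocity gives (257/647) = (647/257). Reduce: 647 ≡ 133 (mod 257). Now have (133/257).
133 ≡ 1 (mod 4), so quadratic reciprocity gives (133/257) = (257/133). Reduce: 257 ≡ 124 (mod 133). Now have (124/133).
Factor out 2: 124 = 2^2·31. Since 133 ≡ 5 (mod 8), (2/133) = -1, and (2/133)^2 = +1. Now have (31/133).
133 ≡ 1 (mod 4), so quadratic reciprocity gives (31/133) = (133/31). Reduce: 133 ≡ 9 (mod 31). Now have (9/31).
9 ≡ 1 (mod 4), so quadratic reciprocity gives (9/31) = (31/9). Reduce: 31 ≡ 4 (mod 9). Now have (4/9).
Factor out 2: 4 = 2^2. Since 9 ≡ 1 (mod 8), (2/9) = +1, and (2/9)^2 = +1. Now have (1/9).
(1/9) = 1. Collecting the sign factors: 1.
Second factor (240/647):
Factor out 2: 240 = 2^4·15. Since 647 ≡ 7 (mod 8), (2/647) = +1, and (2/647)^4 = +1. Now have (15/647).
Both 15 ≡ 3 and 647 ≡ 3 (mod 4), so reciprocity gives (15/647) = -(647/15). Reduce: 647 ≡ 2 (mod 15). Now have -(2/15).
Factor out 2: 2 = 2. Since 15 ≡ 7 (mod 8), (2/15) = +1. Now have -(1/15).
(1/15) = 1. Collecting the sign factors: -1.
Product: (1)·(-1) = -1.

-1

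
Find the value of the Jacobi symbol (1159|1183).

Both 1159 ≡ 3 and 1183 ≡ 3 (mod 4), so reciprocity gives (1159|1183) = -(1183|1159). Reduce: 1183 ≡ 24 (mod 1159). Now have -(24|1159).
Factor out 2: 24 = 2^3·3. Since 1159 ≡ 7 (mod 8), (2|1159) = +1, and (2|1159)^3 = +1. Now have -(3|1159).
Both 3 ≡ 3 and 1159 ≡ 3 (mod 4), so reciprocity gives (3|1159) = -(1159|3). Reduce: 1159 ≡ 1 (mod 3). Now have (1|3).
(1|3) = 1. Collecting the sign factors: 1.

1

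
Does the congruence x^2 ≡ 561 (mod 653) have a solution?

561 ≡ 1 (mod 4), so quadratic reciprocity gives (561|653) = (653|561). Reduce: 653 ≡ 92 (mod 561). Now have (92|561).
Factor out 2: 92 = 2^2·23. Since 561 ≡ 1 (mod 8), (2|561) = +1, and (2|561)^2 = +1. Now have (23|561).
561 ≡ 1 (mod 4), so quadratic reciprocity gives (23|561) = (561|23). Reduce: 561 ≡ 9 (mod 23). Now have (9|23).
9 ≡ 1 (mod 4), so quadratic reciprocity gives (9|23) = (23|9). Reduce: 23 ≡ 5 (mod 9). Now have (5|9).
5 ≡ 1 (mod 4), so quadratic reciprocity gives (5|9) = (9|5). Reduce: 9 ≡ 4 (mod 5). Now have (4|5).
Factor out 2: 4 = 2^2. Since 5 ≡ 5 (mod 8), (2|5) = -1, and (2|5)^2 = +1. Now have (1|5).
(1|5) = 1. Collecting the sign factors: 1.
The Legendre symbol is 1, so x^2 ≡ 561 (mod 653) has solution.

yes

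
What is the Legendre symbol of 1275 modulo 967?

-1

(1275 / 967)
  = (308 / 967)    [1275 ≡ 308 mod 967]
  = (77 / 967)    [967 ≡ 7 mod 8 ⇒ (2 / 967)^2 = +1]
  = (967 / 77)    [QR: 77 ≡ 1 mod 4, sign kept]
  = (43 / 77)    [967 ≡ 43 mod 77]
  = (77 / 43)    [QR: 77 ≡ 1 mod 4, sign kept]
  = (34 / 43)    [77 ≡ 34 mod 43]
  = -(17 / 43)    [43 ≡ 3 mod 8 ⇒ (2 / 43) = -1]
  = -(43 / 17)    [QR: 17 ≡ 1 mod 4, sign kept]
  = -(9 / 17)    [43 ≡ 9 mod 17]
  = -(17 / 9)    [QR: 9 ≡ 1 mod 4, sign kept]
  = -(8 / 9)    [17 ≡ 8 mod 9]
  = -(1 / 9)    [9 ≡ 1 mod 8 ⇒ (2 / 9)^3 = +1]
  = -1    [(1 / 9) = 1]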